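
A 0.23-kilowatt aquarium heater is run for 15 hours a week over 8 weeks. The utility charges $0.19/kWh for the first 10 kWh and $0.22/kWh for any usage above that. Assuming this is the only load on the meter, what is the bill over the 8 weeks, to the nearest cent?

Runtime = 15 h/week × 8 weeks = 120 h
Energy = 0.23 kW × 120 h = 27.6 kWh
Tier 1 (0–10 kWh): 10 × $0.19 = $1.9
Above 10 kWh: 17.6 × $0.22 = $3.872
Bill = $5.77

$5.77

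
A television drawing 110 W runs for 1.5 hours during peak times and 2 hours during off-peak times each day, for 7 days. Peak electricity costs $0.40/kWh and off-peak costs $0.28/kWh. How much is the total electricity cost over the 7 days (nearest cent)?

Peak energy = 0.11 kW × 1.5 h × 7 = 1.155 kWh
Off-peak energy = 0.11 kW × 2 h × 7 = 1.54 kWh
Cost = 1.155 × $0.40 + 1.54 × $0.28 = $0.462 + $0.4312 = $0.89

$0.89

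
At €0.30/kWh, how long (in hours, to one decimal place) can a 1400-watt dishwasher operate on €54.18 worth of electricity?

129.0 h

Energy available = €54.18 ÷ €0.30/kWh = 180.6 kWh
Hours = 180.6 kWh ÷ 1.4 kW = 129.0 h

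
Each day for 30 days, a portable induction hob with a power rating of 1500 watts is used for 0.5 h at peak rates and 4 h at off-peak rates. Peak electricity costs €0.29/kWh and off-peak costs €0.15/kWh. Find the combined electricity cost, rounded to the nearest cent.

Peak energy = 1.5 kW × 0.5 h × 30 = 22.5 kWh
Off-peak energy = 1.5 kW × 4 h × 30 = 180 kWh
Cost = 22.5 × €0.29 + 180 × €0.15 = €6.525 + €27 = €33.53

€33.53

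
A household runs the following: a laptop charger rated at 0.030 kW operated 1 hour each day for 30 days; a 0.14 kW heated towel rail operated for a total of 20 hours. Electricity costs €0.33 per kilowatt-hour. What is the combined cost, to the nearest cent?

€1.22

laptop charger: Runtime = 1 h/day × 30 days = 30 h
laptop charger: 0.03 kW × 30 h = 0.9 kWh
heated towel rail: 0.14 kW × 20 h = 2.8 kWh
Total energy = 3.7 kWh
Cost = 3.7 × €0.33 = €1.22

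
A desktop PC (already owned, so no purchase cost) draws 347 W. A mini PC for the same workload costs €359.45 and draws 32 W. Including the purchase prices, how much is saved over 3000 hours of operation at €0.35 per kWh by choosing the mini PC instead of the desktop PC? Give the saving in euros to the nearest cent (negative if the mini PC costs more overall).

desktop PC: €0.00 + (347/1000) kW × 3000 h × €0.35 = €0.00 + €364.35 = €364.35
mini PC: €359.45 + (32/1000) kW × 3000 h × €0.35 = €359.45 + €33.6 = €393.05
Saving = €364.35 − €393.05 = −€28.7

-€28.70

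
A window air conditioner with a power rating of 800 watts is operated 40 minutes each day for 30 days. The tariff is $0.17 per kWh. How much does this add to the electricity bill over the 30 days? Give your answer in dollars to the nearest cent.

$2.72

Runtime = 40 min × 30 = 1200 min = 20 h
Energy = 0.8 kW × 20 h = 16 kWh
Cost = 16 kWh × $0.17/kWh = $2.72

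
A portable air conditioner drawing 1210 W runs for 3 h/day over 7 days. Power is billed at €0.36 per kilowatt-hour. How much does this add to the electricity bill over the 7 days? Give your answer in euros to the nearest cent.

€9.15

Runtime = 3 h/day × 7 days = 21 h
Energy = 1.21 kW × 21 h = 25.41 kWh
Cost = 25.41 kWh × €0.36/kWh = €9.15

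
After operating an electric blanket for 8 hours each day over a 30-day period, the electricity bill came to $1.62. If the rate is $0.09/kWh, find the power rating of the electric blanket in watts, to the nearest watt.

Energy = $1.62 ÷ $0.09/kWh = 18 kWh
Runtime = 8 h/day × 30 days = 240 h
Power = 18 kWh ÷ 240 h = 0.075 kW = 75 W

75 W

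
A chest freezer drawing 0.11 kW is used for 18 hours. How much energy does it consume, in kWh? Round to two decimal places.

Energy = 0.11 kW × 18 h = 1.98 kWh

1.98 kWh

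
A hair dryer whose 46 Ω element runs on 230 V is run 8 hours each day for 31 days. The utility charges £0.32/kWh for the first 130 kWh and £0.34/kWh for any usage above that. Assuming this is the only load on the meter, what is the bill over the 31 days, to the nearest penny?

£94.37

Power = V²/R = 230²/46 = 1150 W = 1.15 kW
Runtime = 8 h/day × 31 days = 248 h
Energy = 1.15 kW × 248 h = 285.2 kWh
Tier 1 (0–130 kWh): 130 × £0.32 = £41.6
Above 130 kWh: 155.2 × £0.34 = £52.768
Bill = £94.37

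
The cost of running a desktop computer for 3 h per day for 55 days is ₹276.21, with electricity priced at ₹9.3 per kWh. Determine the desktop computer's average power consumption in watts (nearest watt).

Energy = ₹276.21 ÷ ₹9.3/kWh = 29.7 kWh
Runtime = 3 h/day × 55 days = 165 h
Power = 29.7 kWh ÷ 165 h = 0.18 kW = 180 W

180 W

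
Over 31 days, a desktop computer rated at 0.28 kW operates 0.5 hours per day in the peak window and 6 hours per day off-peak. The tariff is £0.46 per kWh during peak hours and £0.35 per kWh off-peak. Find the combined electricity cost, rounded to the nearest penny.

£20.22

Peak energy = 0.28 kW × 0.5 h × 31 = 4.34 kWh
Off-peak energy = 0.28 kW × 6 h × 31 = 52.08 kWh
Cost = 4.34 × £0.46 + 52.08 × £0.35 = £1.9964 + £18.228 = £20.22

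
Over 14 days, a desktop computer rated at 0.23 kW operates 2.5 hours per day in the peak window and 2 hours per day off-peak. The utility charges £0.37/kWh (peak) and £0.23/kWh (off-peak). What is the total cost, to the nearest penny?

£4.46

Peak energy = 0.23 kW × 2.5 h × 14 = 8.05 kWh
Off-peak energy = 0.23 kW × 2 h × 14 = 6.44 kWh
Cost = 8.05 × £0.37 + 6.44 × £0.23 = £2.9785 + £1.4812 = £4.46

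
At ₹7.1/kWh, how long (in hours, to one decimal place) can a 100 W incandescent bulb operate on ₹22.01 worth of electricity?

31.0 h

Energy available = ₹22.01 ÷ ₹7.1/kWh = 3.1 kWh
Hours = 3.1 kWh ÷ 0.1 kW = 31.0 h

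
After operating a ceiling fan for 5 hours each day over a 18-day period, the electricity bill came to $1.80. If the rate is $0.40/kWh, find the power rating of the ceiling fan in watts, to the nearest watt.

50 W

Energy = $1.80 ÷ $0.40/kWh = 4.5 kWh
Runtime = 5 h/day × 18 days = 90 h
Power = 4.5 kWh ÷ 90 h = 0.05 kW = 50 W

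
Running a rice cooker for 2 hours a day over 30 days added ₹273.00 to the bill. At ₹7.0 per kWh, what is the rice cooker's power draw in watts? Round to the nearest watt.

650 W

Energy = ₹273.00 ÷ ₹7.0/kWh = 39 kWh
Runtime = 2 h/day × 30 days = 60 h
Power = 39 kWh ÷ 60 h = 0.65 kW = 650 W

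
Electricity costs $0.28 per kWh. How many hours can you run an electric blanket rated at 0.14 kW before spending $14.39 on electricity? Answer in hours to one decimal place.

367.1 h

Energy available = $14.39 ÷ $0.28/kWh = 51.3929 kWh
Hours = 51.3929 kWh ÷ 0.14 kW = 367.1 h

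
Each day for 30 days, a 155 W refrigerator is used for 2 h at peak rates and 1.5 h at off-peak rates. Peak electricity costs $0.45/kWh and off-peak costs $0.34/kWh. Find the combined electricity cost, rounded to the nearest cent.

Peak energy = 0.155 kW × 2 h × 30 = 9.3 kWh
Off-peak energy = 0.155 kW × 1.5 h × 30 = 6.975 kWh
Cost = 9.3 × $0.45 + 6.975 × $0.34 = $4.185 + $2.3715 = $6.56

$6.56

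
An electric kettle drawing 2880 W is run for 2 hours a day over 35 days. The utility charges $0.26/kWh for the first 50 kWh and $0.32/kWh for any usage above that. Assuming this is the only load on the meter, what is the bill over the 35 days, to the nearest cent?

$61.51

Runtime = 2 h/day × 35 days = 70 h
Energy = 2.88 kW × 70 h = 201.6 kWh
Tier 1 (0–50 kWh): 50 × $0.26 = $13
Above 50 kWh: 151.6 × $0.32 = $48.512
Bill = $61.51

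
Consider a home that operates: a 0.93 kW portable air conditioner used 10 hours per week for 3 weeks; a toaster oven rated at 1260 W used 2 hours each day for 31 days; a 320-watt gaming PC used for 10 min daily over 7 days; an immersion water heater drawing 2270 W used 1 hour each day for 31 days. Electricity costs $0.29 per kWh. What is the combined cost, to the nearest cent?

portable air conditioner: Runtime = 10 h/week × 3 weeks = 30 h
portable air conditioner: 0.93 kW × 30 h = 27.9 kWh
toaster oven: Runtime = 2 h/day × 31 days = 62 h
toaster oven: 1.26 kW × 62 h = 78.12 kWh
gaming PC: Runtime = 10 min × 7 = 70 min = 1.166666… h
gaming PC: 0.32 kW × 1.166666… h = 0.373333… kWh
immersion water heater: Runtime = 1 h/day × 31 days = 31 h
immersion water heater: 2.27 kW × 31 h = 70.37 kWh
Total energy = 176.763333… kWh
Cost = 176.763333… × $0.29 = $51.26

$51.26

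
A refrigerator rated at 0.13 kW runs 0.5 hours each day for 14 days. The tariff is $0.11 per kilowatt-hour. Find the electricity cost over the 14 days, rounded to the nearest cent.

$0.10

Runtime = 0.5 h/day × 14 days = 7 h
Energy = 0.13 kW × 7 h = 0.91 kWh
Cost = 0.91 kWh × $0.11/kWh = $0.10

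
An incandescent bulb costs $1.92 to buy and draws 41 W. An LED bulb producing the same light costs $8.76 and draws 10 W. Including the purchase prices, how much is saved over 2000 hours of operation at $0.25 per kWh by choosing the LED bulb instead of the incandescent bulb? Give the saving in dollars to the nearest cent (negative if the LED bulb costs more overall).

incandescent bulb: $1.92 + (41/1000) kW × 2000 h × $0.25 = $1.92 + $20.5 = $22.42
LED bulb: $8.76 + (10/1000) kW × 2000 h × $0.25 = $8.76 + $5 = $13.76
Saving = $22.42 − $13.76 = $8.66

$8.66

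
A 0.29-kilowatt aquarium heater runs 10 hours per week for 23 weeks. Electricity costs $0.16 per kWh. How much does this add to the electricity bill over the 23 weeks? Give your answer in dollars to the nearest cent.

$10.67

Runtime = 10 h/week × 23 weeks = 230 h
Energy = 0.29 kW × 230 h = 66.7 kWh
Cost = 66.7 kWh × $0.16/kWh = $10.67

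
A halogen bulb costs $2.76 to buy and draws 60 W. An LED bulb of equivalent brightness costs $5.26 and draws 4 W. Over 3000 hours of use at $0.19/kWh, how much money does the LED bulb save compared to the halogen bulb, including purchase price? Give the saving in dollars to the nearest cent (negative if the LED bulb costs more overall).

$29.42

halogen bulb: $2.76 + (60/1000) kW × 3000 h × $0.19 = $2.76 + $34.2 = $36.96
LED bulb: $5.26 + (4/1000) kW × 3000 h × $0.19 = $5.26 + $2.28 = $7.54
Saving = $36.96 − $7.54 = $29.42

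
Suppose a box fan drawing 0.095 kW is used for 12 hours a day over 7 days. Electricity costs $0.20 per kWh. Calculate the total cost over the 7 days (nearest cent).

$1.60

Runtime = 12 h/day × 7 days = 84 h
Energy = 0.095 kW × 84 h = 7.98 kWh
Cost = 7.98 kWh × $0.20/kWh = $1.60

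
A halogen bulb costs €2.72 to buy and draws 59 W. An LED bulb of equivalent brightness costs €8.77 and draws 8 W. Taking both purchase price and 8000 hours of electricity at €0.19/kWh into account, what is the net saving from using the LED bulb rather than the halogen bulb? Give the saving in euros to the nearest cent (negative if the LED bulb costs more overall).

€71.47

halogen bulb: €2.72 + (59/1000) kW × 8000 h × €0.19 = €2.72 + €89.68 = €92.4
LED bulb: €8.77 + (8/1000) kW × 8000 h × €0.19 = €8.77 + €12.16 = €20.93
Saving = €92.4 − €20.93 = €71.47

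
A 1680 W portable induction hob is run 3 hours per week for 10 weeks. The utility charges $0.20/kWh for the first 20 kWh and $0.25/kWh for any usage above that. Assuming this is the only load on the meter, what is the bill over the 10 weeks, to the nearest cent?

Runtime = 3 h/week × 10 weeks = 30 h
Energy = 1.68 kW × 30 h = 50.4 kWh
Tier 1 (0–20 kWh): 20 × $0.20 = $4
Above 20 kWh: 30.4 × $0.25 = $7.6
Bill = $11.60

$11.60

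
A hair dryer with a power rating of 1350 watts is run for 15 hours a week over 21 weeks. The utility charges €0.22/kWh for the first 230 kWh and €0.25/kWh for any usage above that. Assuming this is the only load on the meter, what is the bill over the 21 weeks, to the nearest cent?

€99.41

Runtime = 15 h/week × 21 weeks = 315 h
Energy = 1.35 kW × 315 h = 425.25 kWh
Tier 1 (0–230 kWh): 230 × €0.22 = €50.6
Above 230 kWh: 195.25 × €0.25 = €48.8125
Bill = €99.41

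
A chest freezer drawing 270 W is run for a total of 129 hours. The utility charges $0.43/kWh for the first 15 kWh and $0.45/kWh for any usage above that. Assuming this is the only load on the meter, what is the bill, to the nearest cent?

$15.37

Energy = 0.27 kW × 129 h = 34.83 kWh
Tier 1 (0–15 kWh): 15 × $0.43 = $6.45
Above 15 kWh: 19.83 × $0.45 = $8.9235
Bill = $15.37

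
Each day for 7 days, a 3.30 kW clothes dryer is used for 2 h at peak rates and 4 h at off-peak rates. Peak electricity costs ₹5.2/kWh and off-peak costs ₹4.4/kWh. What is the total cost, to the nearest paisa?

Peak energy = 3.3 kW × 2 h × 7 = 46.2 kWh
Off-peak energy = 3.3 kW × 4 h × 7 = 92.4 kWh
Cost = 46.2 × ₹5.2 + 92.4 × ₹4.4 = ₹240.24 + ₹406.56 = ₹646.80

₹646.80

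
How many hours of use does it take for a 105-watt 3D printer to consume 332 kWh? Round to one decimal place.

Hours = 332 kWh ÷ 0.105 kW = 3161.9 h

3161.9 h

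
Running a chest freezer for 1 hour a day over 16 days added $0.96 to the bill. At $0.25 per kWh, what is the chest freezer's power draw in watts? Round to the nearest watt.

240 W

Energy = $0.96 ÷ $0.25/kWh = 3.84 kWh
Runtime = 1 h/day × 16 days = 16 h
Power = 3.84 kWh ÷ 16 h = 0.24 kW = 240 W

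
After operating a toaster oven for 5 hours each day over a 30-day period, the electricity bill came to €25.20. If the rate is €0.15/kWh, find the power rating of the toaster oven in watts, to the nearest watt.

1120 W

Energy = €25.20 ÷ €0.15/kWh = 168 kWh
Runtime = 5 h/day × 30 days = 150 h
Power = 168 kWh ÷ 150 h = 1.12 kW = 1120 W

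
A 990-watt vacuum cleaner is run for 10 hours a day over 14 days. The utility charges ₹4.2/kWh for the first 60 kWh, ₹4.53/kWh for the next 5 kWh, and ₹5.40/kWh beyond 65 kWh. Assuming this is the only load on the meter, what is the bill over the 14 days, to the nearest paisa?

Runtime = 10 h/day × 14 days = 140 h
Energy = 0.99 kW × 140 h = 138.6 kWh
Tier 1 (0–60 kWh): 60 × ₹4.2 = ₹252
Tier 2 (60–65 kWh): 5 × ₹4.53 = ₹22.65
Above 65 kWh: 73.6 × ₹5.40 = ₹397.44
Bill = ₹672.09

₹672.09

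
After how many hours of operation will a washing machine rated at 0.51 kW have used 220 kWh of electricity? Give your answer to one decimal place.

431.4 h

Hours = 220 kWh ÷ 0.51 kW = 431.4 h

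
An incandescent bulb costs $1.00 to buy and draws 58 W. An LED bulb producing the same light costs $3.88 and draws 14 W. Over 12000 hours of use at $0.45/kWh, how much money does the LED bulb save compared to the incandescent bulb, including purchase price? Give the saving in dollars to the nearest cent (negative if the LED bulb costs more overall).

incandescent bulb: $1.00 + (58/1000) kW × 12000 h × $0.45 = $1.00 + $313.2 = $314.2
LED bulb: $3.88 + (14/1000) kW × 12000 h × $0.45 = $3.88 + $75.6 = $79.48
Saving = $314.2 − $79.48 = $234.72

$234.72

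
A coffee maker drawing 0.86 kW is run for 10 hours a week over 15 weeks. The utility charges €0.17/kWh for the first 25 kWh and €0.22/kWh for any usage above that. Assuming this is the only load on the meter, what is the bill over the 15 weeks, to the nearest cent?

Runtime = 10 h/week × 15 weeks = 150 h
Energy = 0.86 kW × 150 h = 129 kWh
Tier 1 (0–25 kWh): 25 × €0.17 = €4.25
Above 25 kWh: 104 × €0.22 = €22.88
Bill = €27.13

€27.13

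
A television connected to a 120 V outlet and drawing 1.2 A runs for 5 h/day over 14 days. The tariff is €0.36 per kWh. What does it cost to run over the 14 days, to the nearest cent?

€3.63

Power = 1.2 A × 120 V = 144 W = 0.144 kW
Runtime = 5 h/day × 14 days = 70 h
Energy = 0.144 kW × 70 h = 10.08 kWh
Cost = 10.08 kWh × €0.36/kWh = €3.63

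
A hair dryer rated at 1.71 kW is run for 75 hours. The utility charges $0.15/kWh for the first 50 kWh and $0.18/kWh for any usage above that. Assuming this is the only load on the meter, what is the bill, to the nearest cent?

$21.59

Energy = 1.71 kW × 75 h = 128.25 kWh
Tier 1 (0–50 kWh): 50 × $0.15 = $7.5
Above 50 kWh: 78.25 × $0.18 = $14.085
Bill = $21.59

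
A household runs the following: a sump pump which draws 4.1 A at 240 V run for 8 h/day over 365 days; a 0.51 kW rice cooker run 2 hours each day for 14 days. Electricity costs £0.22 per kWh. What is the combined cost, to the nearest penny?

£635.26

sump pump: Power = 4.1 A × 240 V = 984 W = 0.984 kW
sump pump: Runtime = 8 h/day × 365 days = 2920 h
sump pump: 0.984 kW × 2920 h = 2873.28 kWh
rice cooker: Runtime = 2 h/day × 14 days = 28 h
rice cooker: 0.51 kW × 28 h = 14.28 kWh
Total energy = 2887.56 kWh
Cost = 2887.56 × £0.22 = £635.26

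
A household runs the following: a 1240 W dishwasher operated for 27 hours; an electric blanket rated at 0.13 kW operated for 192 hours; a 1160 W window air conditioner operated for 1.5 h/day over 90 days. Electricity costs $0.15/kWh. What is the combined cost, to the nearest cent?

dishwasher: 1.24 kW × 27 h = 33.48 kWh
electric blanket: 0.13 kW × 192 h = 24.96 kWh
window air conditioner: Runtime = 1.5 h/day × 90 days = 135 h
window air conditioner: 1.16 kW × 135 h = 156.6 kWh
Total energy = 215.04 kWh
Cost = 215.04 × $0.15 = $32.26

$32.26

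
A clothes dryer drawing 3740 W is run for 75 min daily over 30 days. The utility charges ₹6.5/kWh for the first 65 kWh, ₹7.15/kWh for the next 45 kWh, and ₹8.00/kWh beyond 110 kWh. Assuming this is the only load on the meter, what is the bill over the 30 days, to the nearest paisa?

Runtime = 75 min × 30 = 2250 min = 37.5 h
Energy = 3.74 kW × 37.5 h = 140.25 kWh
Tier 1 (0–65 kWh): 65 × ₹6.5 = ₹422.5
Tier 2 (65–110 kWh): 45 × ₹7.15 = ₹321.75
Above 110 kWh: 30.25 × ₹8.00 = ₹242
Bill = ₹986.25

₹986.25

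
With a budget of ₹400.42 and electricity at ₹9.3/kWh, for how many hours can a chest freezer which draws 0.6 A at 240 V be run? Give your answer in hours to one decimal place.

Power = 0.6 A × 240 V = 144 W = 0.144 kW
Energy available = ₹400.42 ÷ ₹9.3/kWh = 43.0559 kWh
Hours = 43.0559 kWh ÷ 0.144 kW = 299.0 h

299.0 h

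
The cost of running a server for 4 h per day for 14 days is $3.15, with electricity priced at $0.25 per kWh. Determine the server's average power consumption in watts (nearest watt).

Energy = $3.15 ÷ $0.25/kWh = 12.6 kWh
Runtime = 4 h/day × 14 days = 56 h
Power = 12.6 kWh ÷ 56 h = 0.225 kW = 225 W

225 W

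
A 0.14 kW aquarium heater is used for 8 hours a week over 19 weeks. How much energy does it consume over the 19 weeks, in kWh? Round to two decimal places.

21.28 kWh

Runtime = 8 h/week × 19 weeks = 152 h
Energy = 0.14 kW × 152 h = 21.28 kWh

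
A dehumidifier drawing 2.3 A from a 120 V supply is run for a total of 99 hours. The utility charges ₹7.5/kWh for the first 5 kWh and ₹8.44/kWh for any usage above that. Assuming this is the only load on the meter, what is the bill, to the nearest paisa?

₹225.91

Power = 2.3 A × 120 V = 276 W = 0.276 kW
Energy = 0.276 kW × 99 h = 27.324 kWh
Tier 1 (0–5 kWh): 5 × ₹7.5 = ₹37.5
Above 5 kWh: 22.324 × ₹8.44 = ₹188.41456
Bill = ₹225.91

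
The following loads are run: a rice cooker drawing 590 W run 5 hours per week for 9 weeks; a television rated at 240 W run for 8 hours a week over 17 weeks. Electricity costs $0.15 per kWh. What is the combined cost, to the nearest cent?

rice cooker: Runtime = 5 h/week × 9 weeks = 45 h
rice cooker: 0.59 kW × 45 h = 26.55 kWh
television: Runtime = 8 h/week × 17 weeks = 136 h
television: 0.24 kW × 136 h = 32.64 kWh
Total energy = 59.19 kWh
Cost = 59.19 × $0.15 = $8.88

$8.88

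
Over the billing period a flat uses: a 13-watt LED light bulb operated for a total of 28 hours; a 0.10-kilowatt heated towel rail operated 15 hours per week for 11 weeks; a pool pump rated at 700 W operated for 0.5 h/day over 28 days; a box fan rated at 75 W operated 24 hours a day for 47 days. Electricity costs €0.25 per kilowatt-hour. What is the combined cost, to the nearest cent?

LED light bulb: 0.013 kW × 28 h = 0.364 kWh
heated towel rail: Runtime = 15 h/week × 11 weeks = 165 h
heated towel rail: 0.1 kW × 165 h = 16.5 kWh
pool pump: Runtime = 0.5 h/day × 28 days = 14 h
pool pump: 0.7 kW × 14 h = 9.8 kWh
box fan: Runtime = 24 h × 47 = 1128 h
box fan: 0.075 kW × 1128 h = 84.6 kWh
Total energy = 111.264 kWh
Cost = 111.264 × €0.25 = €27.82

€27.82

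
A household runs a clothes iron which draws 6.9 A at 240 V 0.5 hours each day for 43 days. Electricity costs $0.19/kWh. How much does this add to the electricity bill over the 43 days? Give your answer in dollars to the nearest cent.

$6.76

Power = 6.9 A × 240 V = 1656 W = 1.656 kW
Runtime = 0.5 h/day × 43 days = 21.5 h
Energy = 1.656 kW × 21.5 h = 35.604 kWh
Cost = 35.604 kWh × $0.19/kWh = $6.76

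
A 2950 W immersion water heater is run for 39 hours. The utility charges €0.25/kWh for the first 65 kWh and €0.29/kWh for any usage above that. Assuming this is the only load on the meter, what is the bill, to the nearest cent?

Energy = 2.95 kW × 39 h = 115.05 kWh
Tier 1 (0–65 kWh): 65 × €0.25 = €16.25
Above 65 kWh: 50.05 × €0.29 = €14.5145
Bill = €30.76

€30.76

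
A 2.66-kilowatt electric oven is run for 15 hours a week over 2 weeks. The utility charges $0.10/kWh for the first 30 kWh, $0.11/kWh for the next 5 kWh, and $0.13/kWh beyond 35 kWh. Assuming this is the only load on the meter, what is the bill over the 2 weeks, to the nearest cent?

$9.37

Runtime = 15 h/week × 2 weeks = 30 h
Energy = 2.66 kW × 30 h = 79.8 kWh
Tier 1 (0–30 kWh): 30 × $0.10 = $3
Tier 2 (30–35 kWh): 5 × $0.11 = $0.55
Above 35 kWh: 44.8 × $0.13 = $5.824
Bill = $9.37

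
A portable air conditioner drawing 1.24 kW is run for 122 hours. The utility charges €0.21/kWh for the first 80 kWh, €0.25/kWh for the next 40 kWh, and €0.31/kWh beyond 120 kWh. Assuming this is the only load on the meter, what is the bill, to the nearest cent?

€36.50

Energy = 1.24 kW × 122 h = 151.28 kWh
Tier 1 (0–80 kWh): 80 × €0.21 = €16.8
Tier 2 (80–120 kWh): 40 × €0.25 = €10
Above 120 kWh: 31.28 × €0.31 = €9.6968
Bill = €36.50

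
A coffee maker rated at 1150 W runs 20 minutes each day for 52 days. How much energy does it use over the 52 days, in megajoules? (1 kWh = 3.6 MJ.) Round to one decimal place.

71.8 MJ

Runtime = 20 min × 52 = 1040 min = 17.333333… h
Energy = 1.15 kW × 17.333333… h = 19.933333… kWh
= 19.933333… × 3.6 MJ = 71.8 MJ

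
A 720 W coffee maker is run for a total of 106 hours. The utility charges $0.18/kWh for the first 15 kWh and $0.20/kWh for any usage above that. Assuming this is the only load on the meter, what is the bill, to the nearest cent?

Energy = 0.72 kW × 106 h = 76.32 kWh
Tier 1 (0–15 kWh): 15 × $0.18 = $2.7
Above 15 kWh: 61.32 × $0.20 = $12.264
Bill = $14.96

$14.96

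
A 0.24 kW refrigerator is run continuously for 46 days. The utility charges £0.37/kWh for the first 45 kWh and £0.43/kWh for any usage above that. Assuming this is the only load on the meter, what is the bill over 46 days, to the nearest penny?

£111.23

Runtime = 24 h × 46 = 1104 h
Energy = 0.24 kW × 1104 h = 264.96 kWh
Tier 1 (0–45 kWh): 45 × £0.37 = £16.65
Above 45 kWh: 219.96 × £0.43 = £94.5828
Bill = £111.23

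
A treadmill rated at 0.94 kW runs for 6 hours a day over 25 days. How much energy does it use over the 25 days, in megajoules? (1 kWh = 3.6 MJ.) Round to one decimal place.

Runtime = 6 h/day × 25 days = 150 h
Energy = 0.94 kW × 150 h = 141 kWh
= 141 × 3.6 MJ = 507.6 MJ

507.6 MJ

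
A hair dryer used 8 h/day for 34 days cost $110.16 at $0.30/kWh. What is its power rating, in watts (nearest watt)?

Energy = $110.16 ÷ $0.30/kWh = 367.2 kWh
Runtime = 8 h/day × 34 days = 272 h
Power = 367.2 kWh ÷ 272 h = 1.35 kW = 1350 W

1350 W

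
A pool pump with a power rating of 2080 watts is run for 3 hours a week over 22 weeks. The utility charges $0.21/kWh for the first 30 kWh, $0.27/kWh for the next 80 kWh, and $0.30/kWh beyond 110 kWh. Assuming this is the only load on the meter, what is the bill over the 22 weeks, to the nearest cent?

$36.08

Runtime = 3 h/week × 22 weeks = 66 h
Energy = 2.08 kW × 66 h = 137.28 kWh
Tier 1 (0–30 kWh): 30 × $0.21 = $6.3
Tier 2 (30–110 kWh): 80 × $0.27 = $21.6
Above 110 kWh: 27.28 × $0.30 = $8.184
Bill = $36.08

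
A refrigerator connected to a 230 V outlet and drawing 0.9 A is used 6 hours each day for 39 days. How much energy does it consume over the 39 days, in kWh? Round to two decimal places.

Power = 0.9 A × 230 V = 207 W = 0.207 kW
Runtime = 6 h/day × 39 days = 234 h
Energy = 0.207 kW × 234 h = 48.438 kWh ≈ 48.44 kWh

48.44 kWh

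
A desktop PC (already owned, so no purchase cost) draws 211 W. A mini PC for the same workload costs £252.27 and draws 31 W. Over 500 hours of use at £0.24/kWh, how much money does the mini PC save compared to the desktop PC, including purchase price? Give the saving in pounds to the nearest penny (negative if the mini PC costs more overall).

-£230.67

desktop PC: £0.00 + (211/1000) kW × 500 h × £0.24 = £0.00 + £25.32 = £25.32
mini PC: £252.27 + (31/1000) kW × 500 h × £0.24 = £252.27 + £3.72 = £255.99
Saving = £25.32 − £255.99 = −£230.67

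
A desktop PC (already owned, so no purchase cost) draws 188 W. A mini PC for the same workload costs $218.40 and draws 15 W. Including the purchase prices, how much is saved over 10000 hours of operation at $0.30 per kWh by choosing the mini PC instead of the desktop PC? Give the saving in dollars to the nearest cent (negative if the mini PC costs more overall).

desktop PC: $0.00 + (188/1000) kW × 10000 h × $0.30 = $0.00 + $564 = $564
mini PC: $218.40 + (15/1000) kW × 10000 h × $0.30 = $218.40 + $45 = $263.4
Saving = $564 − $263.4 = $300.6

$300.60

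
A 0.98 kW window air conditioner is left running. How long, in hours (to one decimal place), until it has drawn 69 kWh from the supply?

Hours = 69 kWh ÷ 0.98 kW = 70.4 h

70.4 h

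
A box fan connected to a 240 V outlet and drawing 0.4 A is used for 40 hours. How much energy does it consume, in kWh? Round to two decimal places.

3.84 kWh

Power = 0.4 A × 240 V = 96 W = 0.096 kW
Energy = 0.096 kW × 40 h = 3.84 kWh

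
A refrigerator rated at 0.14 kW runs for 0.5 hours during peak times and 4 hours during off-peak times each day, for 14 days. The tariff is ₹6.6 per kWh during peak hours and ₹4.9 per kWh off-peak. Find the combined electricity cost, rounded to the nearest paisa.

₹44.88

Peak energy = 0.14 kW × 0.5 h × 14 = 0.98 kWh
Off-peak energy = 0.14 kW × 4 h × 14 = 7.84 kWh
Cost = 0.98 × ₹6.6 + 7.84 × ₹4.9 = ₹6.468 + ₹38.416 = ₹44.88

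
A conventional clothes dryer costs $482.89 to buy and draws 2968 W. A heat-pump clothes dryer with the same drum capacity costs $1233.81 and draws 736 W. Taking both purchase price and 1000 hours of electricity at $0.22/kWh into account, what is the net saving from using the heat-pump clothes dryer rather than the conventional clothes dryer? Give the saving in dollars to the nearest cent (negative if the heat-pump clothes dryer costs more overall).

-$259.88

conventional clothes dryer: $482.89 + (2968/1000) kW × 1000 h × $0.22 = $482.89 + $652.96 = $1135.85
heat-pump clothes dryer: $1233.81 + (736/1000) kW × 1000 h × $0.22 = $1233.81 + $161.92 = $1395.73
Saving = $1135.85 − $1395.73 = −$259.88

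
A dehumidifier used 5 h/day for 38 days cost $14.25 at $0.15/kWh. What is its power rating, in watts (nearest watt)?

Energy = $14.25 ÷ $0.15/kWh = 95 kWh
Runtime = 5 h/day × 38 days = 190 h
Power = 95 kWh ÷ 190 h = 0.5 kW = 500 W

500 W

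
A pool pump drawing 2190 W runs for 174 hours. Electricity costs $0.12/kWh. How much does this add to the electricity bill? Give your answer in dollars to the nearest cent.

$45.73

Energy = 2.19 kW × 174 h = 381.06 kWh
Cost = 381.06 kWh × $0.12/kWh = $45.73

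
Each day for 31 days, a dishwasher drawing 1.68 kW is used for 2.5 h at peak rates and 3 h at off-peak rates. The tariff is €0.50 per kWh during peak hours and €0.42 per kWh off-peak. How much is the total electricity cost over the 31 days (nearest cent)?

€130.72

Peak energy = 1.68 kW × 2.5 h × 31 = 130.2 kWh
Off-peak energy = 1.68 kW × 3 h × 31 = 156.24 kWh
Cost = 130.2 × €0.50 + 156.24 × €0.42 = €65.1 + €65.6208 = €130.72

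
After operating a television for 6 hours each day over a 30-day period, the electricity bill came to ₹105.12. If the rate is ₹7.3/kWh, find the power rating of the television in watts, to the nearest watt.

Energy = ₹105.12 ÷ ₹7.3/kWh = 14.4 kWh
Runtime = 6 h/day × 30 days = 180 h
Power = 14.4 kWh ÷ 180 h = 0.08 kW = 80 W

80 W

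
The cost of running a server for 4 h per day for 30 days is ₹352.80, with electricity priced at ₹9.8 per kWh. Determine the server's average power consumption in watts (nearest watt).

Energy = ₹352.80 ÷ ₹9.8/kWh = 36 kWh
Runtime = 4 h/day × 30 days = 120 h
Power = 36 kWh ÷ 120 h = 0.3 kW = 300 W

300 W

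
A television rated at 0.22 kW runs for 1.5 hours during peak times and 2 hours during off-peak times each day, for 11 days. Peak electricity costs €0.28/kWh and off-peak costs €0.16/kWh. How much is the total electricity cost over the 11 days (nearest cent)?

€1.79

Peak energy = 0.22 kW × 1.5 h × 11 = 3.63 kWh
Off-peak energy = 0.22 kW × 2 h × 11 = 4.84 kWh
Cost = 3.63 × €0.28 + 4.84 × €0.16 = €1.0164 + €0.7744 = €1.79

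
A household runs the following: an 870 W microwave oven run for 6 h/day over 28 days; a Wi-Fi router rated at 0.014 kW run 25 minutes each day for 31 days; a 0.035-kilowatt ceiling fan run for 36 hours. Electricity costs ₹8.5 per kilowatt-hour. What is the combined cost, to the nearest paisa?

₹1254.61

microwave oven: Runtime = 6 h/day × 28 days = 168 h
microwave oven: 0.87 kW × 168 h = 146.16 kWh
Wi-Fi router: Runtime = 25 min × 31 = 775 min = 12.916666… h
Wi-Fi router: 0.014 kW × 12.916666… h = 0.180833… kWh
ceiling fan: 0.035 kW × 36 h = 1.26 kWh
Total energy = 147.600833… kWh
Cost = 147.600833… × ₹8.5 = ₹1254.61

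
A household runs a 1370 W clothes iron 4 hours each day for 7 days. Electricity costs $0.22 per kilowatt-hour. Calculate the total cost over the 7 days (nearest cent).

Runtime = 4 h/day × 7 days = 28 h
Energy = 1.37 kW × 28 h = 38.36 kWh
Cost = 38.36 kWh × $0.22/kWh = $8.44

$8.44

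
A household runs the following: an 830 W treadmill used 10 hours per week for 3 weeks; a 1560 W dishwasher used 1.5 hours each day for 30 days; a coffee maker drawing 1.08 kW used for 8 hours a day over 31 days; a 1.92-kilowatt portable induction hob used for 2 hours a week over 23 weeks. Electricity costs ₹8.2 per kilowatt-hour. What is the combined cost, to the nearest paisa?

₹3700.33

treadmill: Runtime = 10 h/week × 3 weeks = 30 h
treadmill: 0.83 kW × 30 h = 24.9 kWh
dishwasher: Runtime = 1.5 h/day × 30 days = 45 h
dishwasher: 1.56 kW × 45 h = 70.2 kWh
coffee maker: Runtime = 8 h/day × 31 days = 248 h
coffee maker: 1.08 kW × 248 h = 267.84 kWh
portable induction hob: Runtime = 2 h/week × 23 weeks = 46 h
portable induction hob: 1.92 kW × 46 h = 88.32 kWh
Total energy = 451.26 kWh
Cost = 451.26 × ₹8.2 = ₹3700.33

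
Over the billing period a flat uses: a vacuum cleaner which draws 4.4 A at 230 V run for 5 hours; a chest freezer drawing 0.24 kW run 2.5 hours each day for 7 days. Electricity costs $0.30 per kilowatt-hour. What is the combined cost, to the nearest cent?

vacuum cleaner: Power = 4.4 A × 230 V = 1012 W = 1.012 kW
vacuum cleaner: 1.012 kW × 5 h = 5.06 kWh
chest freezer: Runtime = 2.5 h/day × 7 days = 17.5 h
chest freezer: 0.24 kW × 17.5 h = 4.2 kWh
Total energy = 9.26 kWh
Cost = 9.26 × $0.30 = $2.78

$2.78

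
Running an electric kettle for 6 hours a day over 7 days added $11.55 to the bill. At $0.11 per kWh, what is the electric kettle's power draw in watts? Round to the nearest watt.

2500 W

Energy = $11.55 ÷ $0.11/kWh = 105 kWh
Runtime = 6 h/day × 7 days = 42 h
Power = 105 kWh ÷ 42 h = 2.5 kW = 2500 W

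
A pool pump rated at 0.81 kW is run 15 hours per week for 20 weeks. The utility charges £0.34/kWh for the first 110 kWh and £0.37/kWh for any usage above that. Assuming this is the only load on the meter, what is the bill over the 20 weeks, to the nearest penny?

Runtime = 15 h/week × 20 weeks = 300 h
Energy = 0.81 kW × 300 h = 243 kWh
Tier 1 (0–110 kWh): 110 × £0.34 = £37.4
Above 110 kWh: 133 × £0.37 = £49.21
Bill = £86.61

£86.61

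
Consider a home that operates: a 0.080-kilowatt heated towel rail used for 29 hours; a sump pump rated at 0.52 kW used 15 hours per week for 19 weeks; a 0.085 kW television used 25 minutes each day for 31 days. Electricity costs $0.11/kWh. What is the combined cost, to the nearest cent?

heated towel rail: 0.08 kW × 29 h = 2.32 kWh
sump pump: Runtime = 15 h/week × 19 weeks = 285 h
sump pump: 0.52 kW × 285 h = 148.2 kWh
television: Runtime = 25 min × 31 = 775 min = 12.916666… h
television: 0.085 kW × 12.916666… h = 1.097916… kWh
Total energy = 151.617916… kWh
Cost = 151.617916… × $0.11 = $16.68

$16.68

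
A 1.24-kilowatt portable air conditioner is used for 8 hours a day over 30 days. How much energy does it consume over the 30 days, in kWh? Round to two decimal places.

Runtime = 8 h/day × 30 days = 240 h
Energy = 1.24 kW × 240 h = 297.6 kWh

297.60 kWh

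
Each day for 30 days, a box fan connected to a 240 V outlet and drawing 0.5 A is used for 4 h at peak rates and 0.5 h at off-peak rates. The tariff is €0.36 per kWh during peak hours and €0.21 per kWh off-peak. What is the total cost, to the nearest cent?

Power = 0.5 A × 240 V = 120 W = 0.12 kW
Peak energy = 0.12 kW × 4 h × 30 = 14.4 kWh
Off-peak energy = 0.12 kW × 0.5 h × 30 = 1.8 kWh
Cost = 14.4 × €0.36 + 1.8 × €0.21 = €5.184 + €0.378 = €5.56

€5.56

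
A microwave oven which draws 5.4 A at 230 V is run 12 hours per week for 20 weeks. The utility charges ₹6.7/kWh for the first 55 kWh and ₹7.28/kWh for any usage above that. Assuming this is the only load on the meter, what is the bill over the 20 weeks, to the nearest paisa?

₹2138.12

Power = 5.4 A × 230 V = 1242 W = 1.242 kW
Runtime = 12 h/week × 20 weeks = 240 h
Energy = 1.242 kW × 240 h = 298.08 kWh
Tier 1 (0–55 kWh): 55 × ₹6.7 = ₹368.5
Above 55 kWh: 243.08 × ₹7.28 = ₹1769.6224
Bill = ₹2138.12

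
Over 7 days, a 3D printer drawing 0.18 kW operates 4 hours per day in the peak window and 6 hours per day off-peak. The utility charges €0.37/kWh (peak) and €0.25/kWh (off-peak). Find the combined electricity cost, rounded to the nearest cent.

Peak energy = 0.18 kW × 4 h × 7 = 5.04 kWh
Off-peak energy = 0.18 kW × 6 h × 7 = 7.56 kWh
Cost = 5.04 × €0.37 + 7.56 × €0.25 = €1.8648 + €1.89 = €3.75

€3.75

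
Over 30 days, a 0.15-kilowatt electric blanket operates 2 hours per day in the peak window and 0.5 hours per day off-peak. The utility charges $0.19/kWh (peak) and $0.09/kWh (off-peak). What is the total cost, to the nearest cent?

Peak energy = 0.15 kW × 2 h × 30 = 9 kWh
Off-peak energy = 0.15 kW × 0.5 h × 30 = 2.25 kWh
Cost = 9 × $0.19 + 2.25 × $0.09 = $1.71 + $0.2025 = $1.91

$1.91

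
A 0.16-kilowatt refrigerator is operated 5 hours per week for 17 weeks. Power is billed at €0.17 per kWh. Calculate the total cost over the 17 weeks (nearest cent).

Runtime = 5 h/week × 17 weeks = 85 h
Energy = 0.16 kW × 85 h = 13.6 kWh
Cost = 13.6 kWh × €0.17/kWh = €2.31

€2.31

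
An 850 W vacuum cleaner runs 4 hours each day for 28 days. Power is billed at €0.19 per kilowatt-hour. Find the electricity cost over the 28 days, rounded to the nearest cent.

€18.09

Runtime = 4 h/day × 28 days = 112 h
Energy = 0.85 kW × 112 h = 95.2 kWh
Cost = 95.2 kWh × €0.19/kWh = €18.09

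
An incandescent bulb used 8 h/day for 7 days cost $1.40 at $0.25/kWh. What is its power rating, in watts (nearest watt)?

Energy = $1.40 ÷ $0.25/kWh = 5.6 kWh
Runtime = 8 h/day × 7 days = 56 h
Power = 5.6 kWh ÷ 56 h = 0.1 kW = 100 W

100 W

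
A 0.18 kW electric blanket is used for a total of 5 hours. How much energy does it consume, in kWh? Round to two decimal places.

Energy = 0.18 kW × 5 h = 0.9 kWh

0.90 kWh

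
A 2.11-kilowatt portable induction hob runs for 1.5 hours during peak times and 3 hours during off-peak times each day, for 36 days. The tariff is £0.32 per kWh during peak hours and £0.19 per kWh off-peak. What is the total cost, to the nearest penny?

£79.76

Peak energy = 2.11 kW × 1.5 h × 36 = 113.94 kWh
Off-peak energy = 2.11 kW × 3 h × 36 = 227.88 kWh
Cost = 113.94 × £0.32 + 227.88 × £0.19 = £36.4608 + £43.2972 = £79.76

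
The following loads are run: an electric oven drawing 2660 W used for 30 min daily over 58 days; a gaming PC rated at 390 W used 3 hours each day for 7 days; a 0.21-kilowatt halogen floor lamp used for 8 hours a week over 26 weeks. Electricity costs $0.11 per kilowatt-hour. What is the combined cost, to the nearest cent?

$14.19

electric oven: Runtime = 30 min × 58 = 1740 min = 29 h
electric oven: 2.66 kW × 29 h = 77.14 kWh
gaming PC: Runtime = 3 h/day × 7 days = 21 h
gaming PC: 0.39 kW × 21 h = 8.19 kWh
halogen floor lamp: Runtime = 8 h/week × 26 weeks = 208 h
halogen floor lamp: 0.21 kW × 208 h = 43.68 kWh
Total energy = 129.01 kWh
Cost = 129.01 × $0.11 = $14.19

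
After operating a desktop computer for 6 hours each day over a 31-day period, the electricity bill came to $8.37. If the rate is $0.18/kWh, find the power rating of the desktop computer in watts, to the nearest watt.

250 W

Energy = $8.37 ÷ $0.18/kWh = 46.5 kWh
Runtime = 6 h/day × 31 days = 186 h
Power = 46.5 kWh ÷ 186 h = 0.25 kW = 250 W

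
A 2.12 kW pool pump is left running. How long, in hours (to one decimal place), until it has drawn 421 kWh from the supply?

198.6 h

Hours = 421 kWh ÷ 2.12 kW = 198.6 h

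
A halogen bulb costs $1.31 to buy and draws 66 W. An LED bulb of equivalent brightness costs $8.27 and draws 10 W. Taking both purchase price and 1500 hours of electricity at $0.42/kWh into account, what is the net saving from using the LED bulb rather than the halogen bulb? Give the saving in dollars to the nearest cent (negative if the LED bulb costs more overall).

$28.32

halogen bulb: $1.31 + (66/1000) kW × 1500 h × $0.42 = $1.31 + $41.58 = $42.89
LED bulb: $8.27 + (10/1000) kW × 1500 h × $0.42 = $8.27 + $6.3 = $14.57
Saving = $42.89 − $14.57 = $28.32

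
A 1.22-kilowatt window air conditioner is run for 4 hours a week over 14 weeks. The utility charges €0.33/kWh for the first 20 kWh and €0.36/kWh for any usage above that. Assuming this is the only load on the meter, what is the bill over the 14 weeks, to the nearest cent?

€24.00

Runtime = 4 h/week × 14 weeks = 56 h
Energy = 1.22 kW × 56 h = 68.32 kWh
Tier 1 (0–20 kWh): 20 × €0.33 = €6.6
Above 20 kWh: 48.32 × €0.36 = €17.3952
Bill = €24.00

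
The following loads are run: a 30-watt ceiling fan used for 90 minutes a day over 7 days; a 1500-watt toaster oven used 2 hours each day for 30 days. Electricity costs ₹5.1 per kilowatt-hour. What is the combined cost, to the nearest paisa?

₹460.61

ceiling fan: Runtime = 90 min × 7 = 630 min = 10.5 h
ceiling fan: 0.03 kW × 10.5 h = 0.315 kWh
toaster oven: Runtime = 2 h/day × 30 days = 60 h
toaster oven: 1.5 kW × 60 h = 90 kWh
Total energy = 90.315 kWh
Cost = 90.315 × ₹5.1 = ₹460.61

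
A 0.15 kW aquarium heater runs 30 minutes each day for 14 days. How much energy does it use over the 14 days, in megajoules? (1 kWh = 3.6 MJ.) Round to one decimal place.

3.8 MJ

Runtime = 30 min × 14 = 420 min = 7 h
Energy = 0.15 kW × 7 h = 1.05 kWh
= 1.05 × 3.6 MJ = 3.8 MJ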